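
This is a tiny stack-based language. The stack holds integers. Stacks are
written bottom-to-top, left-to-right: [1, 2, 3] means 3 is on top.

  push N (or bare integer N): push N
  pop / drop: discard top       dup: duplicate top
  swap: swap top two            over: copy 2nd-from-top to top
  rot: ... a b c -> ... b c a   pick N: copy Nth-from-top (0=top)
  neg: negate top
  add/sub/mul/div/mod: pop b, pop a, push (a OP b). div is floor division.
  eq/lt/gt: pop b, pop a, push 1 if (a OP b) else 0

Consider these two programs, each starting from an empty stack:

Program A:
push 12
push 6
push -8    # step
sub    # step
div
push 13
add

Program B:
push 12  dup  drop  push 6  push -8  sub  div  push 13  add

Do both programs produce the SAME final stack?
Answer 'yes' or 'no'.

Answer: yes

Derivation:
Program A trace:
  After 'push 12': [12]
  After 'push 6': [12, 6]
  After 'push -8': [12, 6, -8]
  After 'sub': [12, 14]
  After 'div': [0]
  After 'push 13': [0, 13]
  After 'add': [13]
Program A final stack: [13]

Program B trace:
  After 'push 12': [12]
  After 'dup': [12, 12]
  After 'drop': [12]
  After 'push 6': [12, 6]
  After 'push -8': [12, 6, -8]
  After 'sub': [12, 14]
  After 'div': [0]
  After 'push 13': [0, 13]
  After 'add': [13]
Program B final stack: [13]
Same: yes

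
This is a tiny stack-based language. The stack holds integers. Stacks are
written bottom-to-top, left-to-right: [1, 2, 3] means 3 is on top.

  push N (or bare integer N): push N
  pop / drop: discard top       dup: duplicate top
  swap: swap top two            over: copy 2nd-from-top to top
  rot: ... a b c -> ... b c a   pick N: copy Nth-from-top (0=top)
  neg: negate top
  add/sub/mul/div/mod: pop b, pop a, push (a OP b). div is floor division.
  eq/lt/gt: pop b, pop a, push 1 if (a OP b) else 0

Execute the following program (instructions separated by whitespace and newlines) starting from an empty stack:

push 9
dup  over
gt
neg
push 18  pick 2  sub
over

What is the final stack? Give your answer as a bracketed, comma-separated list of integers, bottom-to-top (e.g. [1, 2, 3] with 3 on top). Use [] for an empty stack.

Answer: [9, 0, 9, 0]

Derivation:
After 'push 9': [9]
After 'dup': [9, 9]
After 'over': [9, 9, 9]
After 'gt': [9, 0]
After 'neg': [9, 0]
After 'push 18': [9, 0, 18]
After 'pick 2': [9, 0, 18, 9]
After 'sub': [9, 0, 9]
After 'over': [9, 0, 9, 0]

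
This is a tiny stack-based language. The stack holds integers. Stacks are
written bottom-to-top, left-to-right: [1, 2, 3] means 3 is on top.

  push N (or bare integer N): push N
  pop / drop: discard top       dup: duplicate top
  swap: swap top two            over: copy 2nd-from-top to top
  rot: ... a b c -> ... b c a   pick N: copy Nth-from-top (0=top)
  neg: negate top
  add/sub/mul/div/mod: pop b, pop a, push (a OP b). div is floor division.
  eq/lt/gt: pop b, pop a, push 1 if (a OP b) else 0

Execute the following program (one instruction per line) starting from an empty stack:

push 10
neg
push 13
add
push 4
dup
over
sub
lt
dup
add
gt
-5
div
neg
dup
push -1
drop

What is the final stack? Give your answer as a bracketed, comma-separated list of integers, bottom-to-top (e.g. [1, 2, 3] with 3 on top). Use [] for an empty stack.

Answer: [1, 1]

Derivation:
After 'push 10': [10]
After 'neg': [-10]
After 'push 13': [-10, 13]
After 'add': [3]
After 'push 4': [3, 4]
After 'dup': [3, 4, 4]
After 'over': [3, 4, 4, 4]
After 'sub': [3, 4, 0]
After 'lt': [3, 0]
After 'dup': [3, 0, 0]
After 'add': [3, 0]
After 'gt': [1]
After 'push -5': [1, -5]
After 'div': [-1]
After 'neg': [1]
After 'dup': [1, 1]
After 'push -1': [1, 1, -1]
After 'drop': [1, 1]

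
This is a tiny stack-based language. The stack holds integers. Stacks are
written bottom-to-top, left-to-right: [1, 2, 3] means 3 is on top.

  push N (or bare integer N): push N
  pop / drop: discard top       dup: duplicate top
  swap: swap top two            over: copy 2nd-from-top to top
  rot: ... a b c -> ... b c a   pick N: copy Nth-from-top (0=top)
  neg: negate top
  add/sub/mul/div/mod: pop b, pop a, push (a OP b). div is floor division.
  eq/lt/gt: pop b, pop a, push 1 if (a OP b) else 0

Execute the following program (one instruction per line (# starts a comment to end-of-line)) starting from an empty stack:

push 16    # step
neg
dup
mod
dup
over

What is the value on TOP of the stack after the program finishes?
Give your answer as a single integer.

After 'push 16': [16]
After 'neg': [-16]
After 'dup': [-16, -16]
After 'mod': [0]
After 'dup': [0, 0]
After 'over': [0, 0, 0]

Answer: 0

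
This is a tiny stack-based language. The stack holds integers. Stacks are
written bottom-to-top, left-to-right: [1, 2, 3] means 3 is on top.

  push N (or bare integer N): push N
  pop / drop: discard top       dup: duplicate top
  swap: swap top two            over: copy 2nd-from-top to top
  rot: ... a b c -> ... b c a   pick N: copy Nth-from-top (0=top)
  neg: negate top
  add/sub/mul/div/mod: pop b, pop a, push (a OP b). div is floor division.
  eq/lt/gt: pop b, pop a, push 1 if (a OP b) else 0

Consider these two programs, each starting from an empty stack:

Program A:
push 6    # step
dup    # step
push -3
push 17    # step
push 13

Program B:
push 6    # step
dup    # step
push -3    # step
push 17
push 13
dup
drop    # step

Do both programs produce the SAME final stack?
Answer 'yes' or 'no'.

Answer: yes

Derivation:
Program A trace:
  After 'push 6': [6]
  After 'dup': [6, 6]
  After 'push -3': [6, 6, -3]
  After 'push 17': [6, 6, -3, 17]
  After 'push 13': [6, 6, -3, 17, 13]
Program A final stack: [6, 6, -3, 17, 13]

Program B trace:
  After 'push 6': [6]
  After 'dup': [6, 6]
  After 'push -3': [6, 6, -3]
  After 'push 17': [6, 6, -3, 17]
  After 'push 13': [6, 6, -3, 17, 13]
  After 'dup': [6, 6, -3, 17, 13, 13]
  After 'drop': [6, 6, -3, 17, 13]
Program B final stack: [6, 6, -3, 17, 13]
Same: yes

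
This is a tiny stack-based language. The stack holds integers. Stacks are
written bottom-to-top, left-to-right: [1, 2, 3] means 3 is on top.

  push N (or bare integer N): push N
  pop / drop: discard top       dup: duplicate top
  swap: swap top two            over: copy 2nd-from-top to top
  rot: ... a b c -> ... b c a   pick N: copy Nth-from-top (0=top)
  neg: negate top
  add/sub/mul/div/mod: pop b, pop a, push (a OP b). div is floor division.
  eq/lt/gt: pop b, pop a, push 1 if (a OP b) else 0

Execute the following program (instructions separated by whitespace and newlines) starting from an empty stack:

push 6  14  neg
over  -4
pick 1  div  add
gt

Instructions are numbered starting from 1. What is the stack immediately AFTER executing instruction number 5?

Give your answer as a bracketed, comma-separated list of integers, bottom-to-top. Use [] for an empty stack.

Answer: [6, -14, 6, -4]

Derivation:
Step 1 ('push 6'): [6]
Step 2 ('14'): [6, 14]
Step 3 ('neg'): [6, -14]
Step 4 ('over'): [6, -14, 6]
Step 5 ('-4'): [6, -14, 6, -4]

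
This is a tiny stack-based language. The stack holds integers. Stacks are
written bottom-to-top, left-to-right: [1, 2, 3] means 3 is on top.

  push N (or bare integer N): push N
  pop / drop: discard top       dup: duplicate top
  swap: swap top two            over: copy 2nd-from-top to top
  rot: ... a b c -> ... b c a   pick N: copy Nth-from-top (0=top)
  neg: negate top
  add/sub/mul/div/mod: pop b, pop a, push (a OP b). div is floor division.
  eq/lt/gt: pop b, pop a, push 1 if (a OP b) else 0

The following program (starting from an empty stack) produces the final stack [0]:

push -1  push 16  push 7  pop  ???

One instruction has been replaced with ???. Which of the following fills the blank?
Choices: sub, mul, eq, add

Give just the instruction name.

Answer: eq

Derivation:
Stack before ???: [-1, 16]
Stack after ???:  [0]
Checking each choice:
  sub: produces [-17]
  mul: produces [-16]
  eq: MATCH
  add: produces [15]


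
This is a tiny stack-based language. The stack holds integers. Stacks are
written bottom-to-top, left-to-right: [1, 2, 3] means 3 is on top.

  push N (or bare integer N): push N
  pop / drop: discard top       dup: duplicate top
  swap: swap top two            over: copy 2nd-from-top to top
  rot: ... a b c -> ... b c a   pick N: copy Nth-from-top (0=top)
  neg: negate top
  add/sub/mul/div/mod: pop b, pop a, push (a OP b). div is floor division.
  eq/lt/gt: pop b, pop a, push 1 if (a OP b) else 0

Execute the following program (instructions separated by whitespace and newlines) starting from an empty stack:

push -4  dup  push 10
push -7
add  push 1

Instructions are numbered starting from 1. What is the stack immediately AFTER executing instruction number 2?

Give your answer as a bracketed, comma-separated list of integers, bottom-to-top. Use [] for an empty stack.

Answer: [-4, -4]

Derivation:
Step 1 ('push -4'): [-4]
Step 2 ('dup'): [-4, -4]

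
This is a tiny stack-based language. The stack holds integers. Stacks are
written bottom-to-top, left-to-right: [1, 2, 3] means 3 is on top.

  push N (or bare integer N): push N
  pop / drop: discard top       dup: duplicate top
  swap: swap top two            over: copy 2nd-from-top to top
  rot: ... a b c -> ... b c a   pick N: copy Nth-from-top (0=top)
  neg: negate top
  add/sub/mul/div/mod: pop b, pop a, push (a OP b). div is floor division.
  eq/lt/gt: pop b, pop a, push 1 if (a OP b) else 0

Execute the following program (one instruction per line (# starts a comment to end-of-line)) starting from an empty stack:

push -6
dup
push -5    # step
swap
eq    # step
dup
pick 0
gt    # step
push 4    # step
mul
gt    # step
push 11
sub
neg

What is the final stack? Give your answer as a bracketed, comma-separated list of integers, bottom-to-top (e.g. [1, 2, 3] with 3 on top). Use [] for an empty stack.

After 'push -6': [-6]
After 'dup': [-6, -6]
After 'push -5': [-6, -6, -5]
After 'swap': [-6, -5, -6]
After 'eq': [-6, 0]
After 'dup': [-6, 0, 0]
After 'pick 0': [-6, 0, 0, 0]
After 'gt': [-6, 0, 0]
After 'push 4': [-6, 0, 0, 4]
After 'mul': [-6, 0, 0]
After 'gt': [-6, 0]
After 'push 11': [-6, 0, 11]
After 'sub': [-6, -11]
After 'neg': [-6, 11]

Answer: [-6, 11]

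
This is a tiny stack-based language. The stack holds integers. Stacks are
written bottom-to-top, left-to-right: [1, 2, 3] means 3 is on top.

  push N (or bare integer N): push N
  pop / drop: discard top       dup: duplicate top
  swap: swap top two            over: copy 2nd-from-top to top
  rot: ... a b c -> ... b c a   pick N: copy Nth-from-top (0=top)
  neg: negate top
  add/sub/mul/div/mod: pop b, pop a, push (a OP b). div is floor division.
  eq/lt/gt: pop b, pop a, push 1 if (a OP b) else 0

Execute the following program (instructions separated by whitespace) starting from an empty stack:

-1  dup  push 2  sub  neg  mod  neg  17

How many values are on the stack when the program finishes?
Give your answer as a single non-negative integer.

After 'push -1': stack = [-1] (depth 1)
After 'dup': stack = [-1, -1] (depth 2)
After 'push 2': stack = [-1, -1, 2] (depth 3)
After 'sub': stack = [-1, -3] (depth 2)
After 'neg': stack = [-1, 3] (depth 2)
After 'mod': stack = [2] (depth 1)
After 'neg': stack = [-2] (depth 1)
After 'push 17': stack = [-2, 17] (depth 2)

Answer: 2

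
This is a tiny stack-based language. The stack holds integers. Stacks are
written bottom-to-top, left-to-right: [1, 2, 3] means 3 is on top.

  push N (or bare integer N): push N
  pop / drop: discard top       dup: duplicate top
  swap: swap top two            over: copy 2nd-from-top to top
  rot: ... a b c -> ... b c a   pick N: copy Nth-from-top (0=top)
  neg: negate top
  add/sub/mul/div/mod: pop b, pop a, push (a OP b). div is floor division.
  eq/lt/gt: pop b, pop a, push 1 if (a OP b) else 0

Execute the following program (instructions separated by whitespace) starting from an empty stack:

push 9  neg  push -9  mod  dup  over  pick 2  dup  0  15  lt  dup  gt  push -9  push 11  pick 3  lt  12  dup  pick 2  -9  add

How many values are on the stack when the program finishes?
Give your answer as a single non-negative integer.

After 'push 9': stack = [9] (depth 1)
After 'neg': stack = [-9] (depth 1)
After 'push -9': stack = [-9, -9] (depth 2)
After 'mod': stack = [0] (depth 1)
After 'dup': stack = [0, 0] (depth 2)
After 'over': stack = [0, 0, 0] (depth 3)
After 'pick 2': stack = [0, 0, 0, 0] (depth 4)
After 'dup': stack = [0, 0, 0, 0, 0] (depth 5)
After 'push 0': stack = [0, 0, 0, 0, 0, 0] (depth 6)
After 'push 15': stack = [0, 0, 0, 0, 0, 0, 15] (depth 7)
  ...
After 'gt': stack = [0, 0, 0, 0, 0, 0] (depth 6)
After 'push -9': stack = [0, 0, 0, 0, 0, 0, -9] (depth 7)
After 'push 11': stack = [0, 0, 0, 0, 0, 0, -9, 11] (depth 8)
After 'pick 3': stack = [0, 0, 0, 0, 0, 0, -9, 11, 0] (depth 9)
After 'lt': stack = [0, 0, 0, 0, 0, 0, -9, 0] (depth 8)
After 'push 12': stack = [0, 0, 0, 0, 0, 0, -9, 0, 12] (depth 9)
After 'dup': stack = [0, 0, 0, 0, 0, 0, -9, 0, 12, 12] (depth 10)
After 'pick 2': stack = [0, 0, 0, 0, 0, 0, -9, 0, 12, 12, 0] (depth 11)
After 'push -9': stack = [0, 0, 0, 0, 0, 0, -9, 0, 12, 12, 0, -9] (depth 12)
After 'add': stack = [0, 0, 0, 0, 0, 0, -9, 0, 12, 12, -9] (depth 11)

Answer: 11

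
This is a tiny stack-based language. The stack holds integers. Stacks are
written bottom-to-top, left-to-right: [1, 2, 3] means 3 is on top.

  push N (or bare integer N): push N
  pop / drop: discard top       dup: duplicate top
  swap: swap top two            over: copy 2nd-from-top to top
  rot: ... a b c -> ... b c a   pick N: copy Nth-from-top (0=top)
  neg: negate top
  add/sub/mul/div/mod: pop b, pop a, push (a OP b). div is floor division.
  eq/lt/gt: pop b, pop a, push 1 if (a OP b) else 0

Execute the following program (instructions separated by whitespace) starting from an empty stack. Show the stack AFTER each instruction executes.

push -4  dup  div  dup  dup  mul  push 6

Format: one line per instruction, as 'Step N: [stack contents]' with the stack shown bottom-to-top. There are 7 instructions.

Step 1: [-4]
Step 2: [-4, -4]
Step 3: [1]
Step 4: [1, 1]
Step 5: [1, 1, 1]
Step 6: [1, 1]
Step 7: [1, 1, 6]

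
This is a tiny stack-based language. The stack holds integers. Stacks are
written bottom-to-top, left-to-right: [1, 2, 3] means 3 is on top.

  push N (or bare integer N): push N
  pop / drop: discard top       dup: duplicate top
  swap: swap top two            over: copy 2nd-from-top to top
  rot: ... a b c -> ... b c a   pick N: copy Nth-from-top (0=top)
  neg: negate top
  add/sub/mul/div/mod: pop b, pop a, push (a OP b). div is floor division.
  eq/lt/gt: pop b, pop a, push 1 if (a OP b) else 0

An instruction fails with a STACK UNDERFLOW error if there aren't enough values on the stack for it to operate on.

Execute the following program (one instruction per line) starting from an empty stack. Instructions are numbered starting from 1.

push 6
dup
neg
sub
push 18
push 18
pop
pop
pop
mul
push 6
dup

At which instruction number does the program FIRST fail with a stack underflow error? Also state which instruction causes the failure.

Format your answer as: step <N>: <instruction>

Step 1 ('push 6'): stack = [6], depth = 1
Step 2 ('dup'): stack = [6, 6], depth = 2
Step 3 ('neg'): stack = [6, -6], depth = 2
Step 4 ('sub'): stack = [12], depth = 1
Step 5 ('push 18'): stack = [12, 18], depth = 2
Step 6 ('push 18'): stack = [12, 18, 18], depth = 3
Step 7 ('pop'): stack = [12, 18], depth = 2
Step 8 ('pop'): stack = [12], depth = 1
Step 9 ('pop'): stack = [], depth = 0
Step 10 ('mul'): needs 2 value(s) but depth is 0 — STACK UNDERFLOW

Answer: step 10: mul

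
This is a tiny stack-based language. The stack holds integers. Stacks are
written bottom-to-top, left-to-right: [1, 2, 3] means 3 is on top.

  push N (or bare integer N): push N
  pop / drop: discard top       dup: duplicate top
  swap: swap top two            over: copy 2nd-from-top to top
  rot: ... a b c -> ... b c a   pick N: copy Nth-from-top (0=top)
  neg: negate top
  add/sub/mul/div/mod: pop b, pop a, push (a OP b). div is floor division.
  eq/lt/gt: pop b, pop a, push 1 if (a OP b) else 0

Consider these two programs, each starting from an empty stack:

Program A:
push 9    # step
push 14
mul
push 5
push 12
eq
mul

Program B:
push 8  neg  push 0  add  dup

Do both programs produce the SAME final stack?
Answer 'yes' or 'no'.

Answer: no

Derivation:
Program A trace:
  After 'push 9': [9]
  After 'push 14': [9, 14]
  After 'mul': [126]
  After 'push 5': [126, 5]
  After 'push 12': [126, 5, 12]
  After 'eq': [126, 0]
  After 'mul': [0]
Program A final stack: [0]

Program B trace:
  After 'push 8': [8]
  After 'neg': [-8]
  After 'push 0': [-8, 0]
  After 'add': [-8]
  After 'dup': [-8, -8]
Program B final stack: [-8, -8]
Same: no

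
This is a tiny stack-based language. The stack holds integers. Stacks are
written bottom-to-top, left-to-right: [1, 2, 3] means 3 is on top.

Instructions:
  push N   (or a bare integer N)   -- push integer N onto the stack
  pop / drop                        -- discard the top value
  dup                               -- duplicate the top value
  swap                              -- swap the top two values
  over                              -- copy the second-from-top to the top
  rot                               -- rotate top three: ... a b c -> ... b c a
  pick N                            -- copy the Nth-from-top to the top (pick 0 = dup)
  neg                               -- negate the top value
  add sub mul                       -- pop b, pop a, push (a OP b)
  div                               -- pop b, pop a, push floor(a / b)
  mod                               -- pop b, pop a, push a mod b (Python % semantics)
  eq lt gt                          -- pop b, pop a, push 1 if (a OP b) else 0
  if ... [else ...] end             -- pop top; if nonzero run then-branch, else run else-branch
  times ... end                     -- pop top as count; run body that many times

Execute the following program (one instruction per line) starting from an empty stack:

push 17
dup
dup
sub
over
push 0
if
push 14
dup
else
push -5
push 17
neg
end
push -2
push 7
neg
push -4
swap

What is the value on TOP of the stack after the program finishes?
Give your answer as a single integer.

After 'push 17': [17]
After 'dup': [17, 17]
After 'dup': [17, 17, 17]
After 'sub': [17, 0]
After 'over': [17, 0, 17]
After 'push 0': [17, 0, 17, 0]
After 'if': [17, 0, 17]
After 'push -5': [17, 0, 17, -5]
After 'push 17': [17, 0, 17, -5, 17]
After 'neg': [17, 0, 17, -5, -17]
After 'push -2': [17, 0, 17, -5, -17, -2]
After 'push 7': [17, 0, 17, -5, -17, -2, 7]
After 'neg': [17, 0, 17, -5, -17, -2, -7]
After 'push -4': [17, 0, 17, -5, -17, -2, -7, -4]
After 'swap': [17, 0, 17, -5, -17, -2, -4, -7]

Answer: -7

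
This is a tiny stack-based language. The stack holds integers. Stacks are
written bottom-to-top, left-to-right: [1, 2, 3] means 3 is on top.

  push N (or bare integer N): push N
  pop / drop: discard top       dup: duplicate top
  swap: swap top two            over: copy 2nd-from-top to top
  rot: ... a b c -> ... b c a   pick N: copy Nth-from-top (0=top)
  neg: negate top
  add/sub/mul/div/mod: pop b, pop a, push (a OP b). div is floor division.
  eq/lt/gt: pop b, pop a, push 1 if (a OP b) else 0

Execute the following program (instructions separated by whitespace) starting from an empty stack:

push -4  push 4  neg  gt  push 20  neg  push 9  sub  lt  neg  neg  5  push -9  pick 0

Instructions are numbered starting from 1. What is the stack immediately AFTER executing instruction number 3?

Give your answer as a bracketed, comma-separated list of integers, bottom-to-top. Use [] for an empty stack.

Answer: [-4, -4]

Derivation:
Step 1 ('push -4'): [-4]
Step 2 ('push 4'): [-4, 4]
Step 3 ('neg'): [-4, -4]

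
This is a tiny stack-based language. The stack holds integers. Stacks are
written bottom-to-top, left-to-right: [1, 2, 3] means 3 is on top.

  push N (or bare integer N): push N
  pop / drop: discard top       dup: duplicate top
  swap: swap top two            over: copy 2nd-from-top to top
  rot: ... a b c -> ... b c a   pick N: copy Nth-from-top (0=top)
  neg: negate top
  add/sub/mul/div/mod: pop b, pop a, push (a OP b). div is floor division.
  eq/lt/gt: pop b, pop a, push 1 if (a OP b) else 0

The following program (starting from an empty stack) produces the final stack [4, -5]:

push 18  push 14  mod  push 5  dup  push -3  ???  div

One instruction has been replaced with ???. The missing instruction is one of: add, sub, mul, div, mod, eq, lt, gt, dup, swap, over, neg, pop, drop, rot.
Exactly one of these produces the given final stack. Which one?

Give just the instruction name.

Stack before ???: [4, 5, 5, -3]
Stack after ???:  [4, 5, -1]
The instruction that transforms [4, 5, 5, -3] -> [4, 5, -1] is: mod

Answer: mod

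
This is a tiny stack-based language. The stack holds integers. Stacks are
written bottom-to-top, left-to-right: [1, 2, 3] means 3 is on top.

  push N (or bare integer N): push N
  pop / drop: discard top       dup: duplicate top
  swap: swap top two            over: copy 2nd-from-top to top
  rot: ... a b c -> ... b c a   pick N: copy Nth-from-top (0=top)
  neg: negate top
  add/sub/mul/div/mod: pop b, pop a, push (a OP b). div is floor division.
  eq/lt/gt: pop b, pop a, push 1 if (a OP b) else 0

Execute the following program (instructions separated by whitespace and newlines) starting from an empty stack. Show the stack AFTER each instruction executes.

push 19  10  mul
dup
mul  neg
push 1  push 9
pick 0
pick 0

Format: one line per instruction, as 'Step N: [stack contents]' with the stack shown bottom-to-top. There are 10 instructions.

Step 1: [19]
Step 2: [19, 10]
Step 3: [190]
Step 4: [190, 190]
Step 5: [36100]
Step 6: [-36100]
Step 7: [-36100, 1]
Step 8: [-36100, 1, 9]
Step 9: [-36100, 1, 9, 9]
Step 10: [-36100, 1, 9, 9, 9]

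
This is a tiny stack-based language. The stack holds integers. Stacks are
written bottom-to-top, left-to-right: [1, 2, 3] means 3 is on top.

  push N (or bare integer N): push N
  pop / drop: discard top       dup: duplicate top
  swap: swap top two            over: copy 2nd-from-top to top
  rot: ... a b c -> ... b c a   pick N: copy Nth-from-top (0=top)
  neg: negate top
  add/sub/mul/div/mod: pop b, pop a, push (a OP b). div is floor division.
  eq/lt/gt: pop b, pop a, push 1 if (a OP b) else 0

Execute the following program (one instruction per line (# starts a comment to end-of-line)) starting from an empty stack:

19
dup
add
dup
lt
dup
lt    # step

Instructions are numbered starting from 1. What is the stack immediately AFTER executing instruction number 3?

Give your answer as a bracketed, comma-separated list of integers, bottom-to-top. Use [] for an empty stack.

Step 1 ('19'): [19]
Step 2 ('dup'): [19, 19]
Step 3 ('add'): [38]

Answer: [38]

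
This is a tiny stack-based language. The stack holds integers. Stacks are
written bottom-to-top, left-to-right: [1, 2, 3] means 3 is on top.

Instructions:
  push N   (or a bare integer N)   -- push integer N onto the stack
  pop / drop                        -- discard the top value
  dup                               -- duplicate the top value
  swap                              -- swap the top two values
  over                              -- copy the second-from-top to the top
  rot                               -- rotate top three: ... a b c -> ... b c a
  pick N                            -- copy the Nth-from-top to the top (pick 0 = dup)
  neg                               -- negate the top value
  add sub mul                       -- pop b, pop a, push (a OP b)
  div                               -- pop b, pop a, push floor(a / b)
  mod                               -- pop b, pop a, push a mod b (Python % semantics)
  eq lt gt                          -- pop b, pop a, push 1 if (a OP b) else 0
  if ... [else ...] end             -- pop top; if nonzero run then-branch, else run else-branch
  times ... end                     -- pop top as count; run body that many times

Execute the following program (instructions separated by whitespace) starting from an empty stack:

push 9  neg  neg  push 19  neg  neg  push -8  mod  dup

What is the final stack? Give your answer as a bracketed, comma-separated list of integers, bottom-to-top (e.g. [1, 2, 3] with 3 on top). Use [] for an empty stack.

Answer: [9, -5, -5]

Derivation:
After 'push 9': [9]
After 'neg': [-9]
After 'neg': [9]
After 'push 19': [9, 19]
After 'neg': [9, -19]
After 'neg': [9, 19]
After 'push -8': [9, 19, -8]
After 'mod': [9, -5]
After 'dup': [9, -5, -5]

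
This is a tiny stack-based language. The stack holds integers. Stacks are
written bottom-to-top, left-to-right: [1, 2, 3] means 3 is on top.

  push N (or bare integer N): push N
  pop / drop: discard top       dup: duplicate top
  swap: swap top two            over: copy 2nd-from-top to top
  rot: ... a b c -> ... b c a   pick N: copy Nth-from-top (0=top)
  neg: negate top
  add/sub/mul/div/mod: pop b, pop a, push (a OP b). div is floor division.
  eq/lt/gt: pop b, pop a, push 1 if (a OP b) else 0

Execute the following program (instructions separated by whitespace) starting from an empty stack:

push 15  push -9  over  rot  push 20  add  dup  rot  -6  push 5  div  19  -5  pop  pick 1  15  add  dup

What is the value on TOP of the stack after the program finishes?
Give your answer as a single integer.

After 'push 15': [15]
After 'push -9': [15, -9]
After 'over': [15, -9, 15]
After 'rot': [-9, 15, 15]
After 'push 20': [-9, 15, 15, 20]
After 'add': [-9, 15, 35]
After 'dup': [-9, 15, 35, 35]
After 'rot': [-9, 35, 35, 15]
After 'push -6': [-9, 35, 35, 15, -6]
After 'push 5': [-9, 35, 35, 15, -6, 5]
After 'div': [-9, 35, 35, 15, -2]
After 'push 19': [-9, 35, 35, 15, -2, 19]
After 'push -5': [-9, 35, 35, 15, -2, 19, -5]
After 'pop': [-9, 35, 35, 15, -2, 19]
After 'pick 1': [-9, 35, 35, 15, -2, 19, -2]
After 'push 15': [-9, 35, 35, 15, -2, 19, -2, 15]
After 'add': [-9, 35, 35, 15, -2, 19, 13]
After 'dup': [-9, 35, 35, 15, -2, 19, 13, 13]

Answer: 13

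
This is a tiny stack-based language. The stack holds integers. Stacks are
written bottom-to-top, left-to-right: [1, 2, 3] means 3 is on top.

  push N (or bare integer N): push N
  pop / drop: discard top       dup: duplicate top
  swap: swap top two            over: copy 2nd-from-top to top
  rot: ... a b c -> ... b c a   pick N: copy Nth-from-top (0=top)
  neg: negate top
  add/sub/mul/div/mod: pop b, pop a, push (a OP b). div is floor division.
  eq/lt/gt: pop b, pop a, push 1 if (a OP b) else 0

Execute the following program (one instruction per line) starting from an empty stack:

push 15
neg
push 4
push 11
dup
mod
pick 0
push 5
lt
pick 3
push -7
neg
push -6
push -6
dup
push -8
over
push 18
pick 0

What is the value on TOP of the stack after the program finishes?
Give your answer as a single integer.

Answer: 18

Derivation:
After 'push 15': [15]
After 'neg': [-15]
After 'push 4': [-15, 4]
After 'push 11': [-15, 4, 11]
After 'dup': [-15, 4, 11, 11]
After 'mod': [-15, 4, 0]
After 'pick 0': [-15, 4, 0, 0]
After 'push 5': [-15, 4, 0, 0, 5]
After 'lt': [-15, 4, 0, 1]
After 'pick 3': [-15, 4, 0, 1, -15]
After 'push -7': [-15, 4, 0, 1, -15, -7]
After 'neg': [-15, 4, 0, 1, -15, 7]
After 'push -6': [-15, 4, 0, 1, -15, 7, -6]
After 'push -6': [-15, 4, 0, 1, -15, 7, -6, -6]
After 'dup': [-15, 4, 0, 1, -15, 7, -6, -6, -6]
After 'push -8': [-15, 4, 0, 1, -15, 7, -6, -6, -6, -8]
After 'over': [-15, 4, 0, 1, -15, 7, -6, -6, -6, -8, -6]
After 'push 18': [-15, 4, 0, 1, -15, 7, -6, -6, -6, -8, -6, 18]
After 'pick 0': [-15, 4, 0, 1, -15, 7, -6, -6, -6, -8, -6, 18, 18]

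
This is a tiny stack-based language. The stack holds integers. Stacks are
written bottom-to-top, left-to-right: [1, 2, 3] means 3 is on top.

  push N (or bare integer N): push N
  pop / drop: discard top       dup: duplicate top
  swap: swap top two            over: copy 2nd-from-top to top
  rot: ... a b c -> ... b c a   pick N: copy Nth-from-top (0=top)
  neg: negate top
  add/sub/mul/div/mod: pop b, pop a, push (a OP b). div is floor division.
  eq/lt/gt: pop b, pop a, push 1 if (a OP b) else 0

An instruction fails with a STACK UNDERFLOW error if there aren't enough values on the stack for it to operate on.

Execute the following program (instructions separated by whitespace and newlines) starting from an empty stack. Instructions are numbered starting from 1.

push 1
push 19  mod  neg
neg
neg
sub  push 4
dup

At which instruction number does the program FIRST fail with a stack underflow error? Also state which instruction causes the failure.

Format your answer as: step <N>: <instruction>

Answer: step 7: sub

Derivation:
Step 1 ('push 1'): stack = [1], depth = 1
Step 2 ('push 19'): stack = [1, 19], depth = 2
Step 3 ('mod'): stack = [1], depth = 1
Step 4 ('neg'): stack = [-1], depth = 1
Step 5 ('neg'): stack = [1], depth = 1
Step 6 ('neg'): stack = [-1], depth = 1
Step 7 ('sub'): needs 2 value(s) but depth is 1 — STACK UNDERFLOW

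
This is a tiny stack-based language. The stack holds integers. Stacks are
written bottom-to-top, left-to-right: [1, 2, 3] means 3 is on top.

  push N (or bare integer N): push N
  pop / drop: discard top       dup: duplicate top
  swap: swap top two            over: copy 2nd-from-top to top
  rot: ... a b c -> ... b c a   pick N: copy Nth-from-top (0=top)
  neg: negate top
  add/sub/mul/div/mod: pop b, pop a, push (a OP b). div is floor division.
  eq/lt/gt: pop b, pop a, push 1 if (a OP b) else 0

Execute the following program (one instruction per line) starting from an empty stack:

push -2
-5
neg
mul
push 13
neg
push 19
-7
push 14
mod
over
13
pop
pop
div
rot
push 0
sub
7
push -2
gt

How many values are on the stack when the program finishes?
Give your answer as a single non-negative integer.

Answer: 4

Derivation:
After 'push -2': stack = [-2] (depth 1)
After 'push -5': stack = [-2, -5] (depth 2)
After 'neg': stack = [-2, 5] (depth 2)
After 'mul': stack = [-10] (depth 1)
After 'push 13': stack = [-10, 13] (depth 2)
After 'neg': stack = [-10, -13] (depth 2)
After 'push 19': stack = [-10, -13, 19] (depth 3)
After 'push -7': stack = [-10, -13, 19, -7] (depth 4)
After 'push 14': stack = [-10, -13, 19, -7, 14] (depth 5)
After 'mod': stack = [-10, -13, 19, 7] (depth 4)
  ...
After 'push 13': stack = [-10, -13, 19, 7, 19, 13] (depth 6)
After 'pop': stack = [-10, -13, 19, 7, 19] (depth 5)
After 'pop': stack = [-10, -13, 19, 7] (depth 4)
After 'div': stack = [-10, -13, 2] (depth 3)
After 'rot': stack = [-13, 2, -10] (depth 3)
After 'push 0': stack = [-13, 2, -10, 0] (depth 4)
After 'sub': stack = [-13, 2, -10] (depth 3)
After 'push 7': stack = [-13, 2, -10, 7] (depth 4)
After 'push -2': stack = [-13, 2, -10, 7, -2] (depth 5)
After 'gt': stack = [-13, 2, -10, 1] (depth 4)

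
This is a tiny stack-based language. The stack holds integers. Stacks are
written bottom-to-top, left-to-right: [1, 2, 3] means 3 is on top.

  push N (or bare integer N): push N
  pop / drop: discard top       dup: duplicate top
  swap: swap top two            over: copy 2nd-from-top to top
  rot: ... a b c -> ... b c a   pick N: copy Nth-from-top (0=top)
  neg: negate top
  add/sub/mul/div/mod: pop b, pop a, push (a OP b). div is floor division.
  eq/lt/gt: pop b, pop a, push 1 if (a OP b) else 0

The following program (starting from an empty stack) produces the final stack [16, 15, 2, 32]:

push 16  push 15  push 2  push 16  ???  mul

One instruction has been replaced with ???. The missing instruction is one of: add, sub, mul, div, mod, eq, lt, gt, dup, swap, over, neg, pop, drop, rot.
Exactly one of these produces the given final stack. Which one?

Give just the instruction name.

Answer: over

Derivation:
Stack before ???: [16, 15, 2, 16]
Stack after ???:  [16, 15, 2, 16, 2]
The instruction that transforms [16, 15, 2, 16] -> [16, 15, 2, 16, 2] is: over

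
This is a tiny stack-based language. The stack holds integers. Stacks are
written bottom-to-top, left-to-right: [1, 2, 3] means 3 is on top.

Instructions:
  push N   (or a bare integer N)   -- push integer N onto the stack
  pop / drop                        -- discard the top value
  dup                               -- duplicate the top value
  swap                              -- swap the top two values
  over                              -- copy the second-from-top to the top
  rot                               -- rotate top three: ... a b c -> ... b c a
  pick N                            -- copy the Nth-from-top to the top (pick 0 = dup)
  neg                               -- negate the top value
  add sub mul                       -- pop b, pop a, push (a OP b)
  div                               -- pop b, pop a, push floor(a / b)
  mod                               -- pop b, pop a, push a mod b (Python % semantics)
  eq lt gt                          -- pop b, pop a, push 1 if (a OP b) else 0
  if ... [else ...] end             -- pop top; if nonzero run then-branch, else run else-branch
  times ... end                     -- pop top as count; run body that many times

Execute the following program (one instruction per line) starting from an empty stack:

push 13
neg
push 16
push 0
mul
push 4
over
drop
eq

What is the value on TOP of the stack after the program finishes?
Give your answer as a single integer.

After 'push 13': [13]
After 'neg': [-13]
After 'push 16': [-13, 16]
After 'push 0': [-13, 16, 0]
After 'mul': [-13, 0]
After 'push 4': [-13, 0, 4]
After 'over': [-13, 0, 4, 0]
After 'drop': [-13, 0, 4]
After 'eq': [-13, 0]

Answer: 0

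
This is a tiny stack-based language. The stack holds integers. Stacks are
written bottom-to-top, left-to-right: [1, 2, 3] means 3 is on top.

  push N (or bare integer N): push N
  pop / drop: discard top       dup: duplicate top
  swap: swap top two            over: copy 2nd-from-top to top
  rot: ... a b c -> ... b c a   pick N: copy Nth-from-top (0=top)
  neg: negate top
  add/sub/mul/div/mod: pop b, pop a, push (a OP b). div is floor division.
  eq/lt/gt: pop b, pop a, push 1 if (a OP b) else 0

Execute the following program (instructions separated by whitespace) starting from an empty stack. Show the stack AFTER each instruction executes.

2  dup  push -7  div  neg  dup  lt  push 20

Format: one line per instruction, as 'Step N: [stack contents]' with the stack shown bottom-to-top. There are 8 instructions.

Step 1: [2]
Step 2: [2, 2]
Step 3: [2, 2, -7]
Step 4: [2, -1]
Step 5: [2, 1]
Step 6: [2, 1, 1]
Step 7: [2, 0]
Step 8: [2, 0, 20]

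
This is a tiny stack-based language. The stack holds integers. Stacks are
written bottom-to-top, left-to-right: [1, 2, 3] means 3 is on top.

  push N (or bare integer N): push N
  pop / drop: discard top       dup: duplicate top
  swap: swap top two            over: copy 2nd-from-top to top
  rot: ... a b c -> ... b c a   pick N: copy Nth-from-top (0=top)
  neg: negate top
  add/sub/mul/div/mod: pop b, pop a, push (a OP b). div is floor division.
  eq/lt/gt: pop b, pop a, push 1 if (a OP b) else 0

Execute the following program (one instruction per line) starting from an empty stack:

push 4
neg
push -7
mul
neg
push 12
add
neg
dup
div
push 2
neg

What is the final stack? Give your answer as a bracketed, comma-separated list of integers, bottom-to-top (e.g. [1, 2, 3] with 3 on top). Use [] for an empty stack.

Answer: [1, -2]

Derivation:
After 'push 4': [4]
After 'neg': [-4]
After 'push -7': [-4, -7]
After 'mul': [28]
After 'neg': [-28]
After 'push 12': [-28, 12]
After 'add': [-16]
After 'neg': [16]
After 'dup': [16, 16]
After 'div': [1]
After 'push 2': [1, 2]
After 'neg': [1, -2]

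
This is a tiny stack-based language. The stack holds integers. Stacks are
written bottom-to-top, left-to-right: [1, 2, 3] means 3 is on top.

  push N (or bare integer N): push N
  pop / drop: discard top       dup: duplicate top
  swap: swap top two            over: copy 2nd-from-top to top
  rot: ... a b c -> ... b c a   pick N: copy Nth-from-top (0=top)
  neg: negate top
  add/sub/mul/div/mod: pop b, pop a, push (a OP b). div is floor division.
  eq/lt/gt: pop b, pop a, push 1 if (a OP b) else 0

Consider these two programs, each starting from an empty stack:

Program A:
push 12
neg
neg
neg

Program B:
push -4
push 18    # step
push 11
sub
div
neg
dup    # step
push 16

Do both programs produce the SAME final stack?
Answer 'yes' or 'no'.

Answer: no

Derivation:
Program A trace:
  After 'push 12': [12]
  After 'neg': [-12]
  After 'neg': [12]
  After 'neg': [-12]
Program A final stack: [-12]

Program B trace:
  After 'push -4': [-4]
  After 'push 18': [-4, 18]
  After 'push 11': [-4, 18, 11]
  After 'sub': [-4, 7]
  After 'div': [-1]
  After 'neg': [1]
  After 'dup': [1, 1]
  After 'push 16': [1, 1, 16]
Program B final stack: [1, 1, 16]
Same: no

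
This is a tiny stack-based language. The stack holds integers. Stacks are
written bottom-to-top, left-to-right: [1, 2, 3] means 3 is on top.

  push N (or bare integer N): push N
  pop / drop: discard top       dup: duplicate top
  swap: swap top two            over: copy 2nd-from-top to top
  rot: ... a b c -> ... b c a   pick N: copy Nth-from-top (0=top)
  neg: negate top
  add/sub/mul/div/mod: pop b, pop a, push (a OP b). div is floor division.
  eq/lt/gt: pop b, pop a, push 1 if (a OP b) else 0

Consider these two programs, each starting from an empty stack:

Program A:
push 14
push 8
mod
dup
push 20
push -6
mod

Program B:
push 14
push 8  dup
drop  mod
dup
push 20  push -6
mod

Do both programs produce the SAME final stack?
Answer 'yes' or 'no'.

Answer: yes

Derivation:
Program A trace:
  After 'push 14': [14]
  After 'push 8': [14, 8]
  After 'mod': [6]
  After 'dup': [6, 6]
  After 'push 20': [6, 6, 20]
  After 'push -6': [6, 6, 20, -6]
  After 'mod': [6, 6, -4]
Program A final stack: [6, 6, -4]

Program B trace:
  After 'push 14': [14]
  After 'push 8': [14, 8]
  After 'dup': [14, 8, 8]
  After 'drop': [14, 8]
  After 'mod': [6]
  After 'dup': [6, 6]
  After 'push 20': [6, 6, 20]
  After 'push -6': [6, 6, 20, -6]
  After 'mod': [6, 6, -4]
Program B final stack: [6, 6, -4]
Same: yes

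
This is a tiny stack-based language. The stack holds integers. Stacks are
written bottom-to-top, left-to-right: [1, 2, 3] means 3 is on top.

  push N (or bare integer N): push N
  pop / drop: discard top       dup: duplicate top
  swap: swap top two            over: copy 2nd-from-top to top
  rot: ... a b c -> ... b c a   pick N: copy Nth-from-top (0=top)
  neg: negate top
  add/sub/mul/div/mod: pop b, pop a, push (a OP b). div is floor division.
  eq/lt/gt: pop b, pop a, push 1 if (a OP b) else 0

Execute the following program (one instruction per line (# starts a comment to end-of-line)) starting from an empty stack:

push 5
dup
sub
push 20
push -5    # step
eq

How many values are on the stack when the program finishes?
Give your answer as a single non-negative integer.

Answer: 2

Derivation:
After 'push 5': stack = [5] (depth 1)
After 'dup': stack = [5, 5] (depth 2)
After 'sub': stack = [0] (depth 1)
After 'push 20': stack = [0, 20] (depth 2)
After 'push -5': stack = [0, 20, -5] (depth 3)
After 'eq': stack = [0, 0] (depth 2)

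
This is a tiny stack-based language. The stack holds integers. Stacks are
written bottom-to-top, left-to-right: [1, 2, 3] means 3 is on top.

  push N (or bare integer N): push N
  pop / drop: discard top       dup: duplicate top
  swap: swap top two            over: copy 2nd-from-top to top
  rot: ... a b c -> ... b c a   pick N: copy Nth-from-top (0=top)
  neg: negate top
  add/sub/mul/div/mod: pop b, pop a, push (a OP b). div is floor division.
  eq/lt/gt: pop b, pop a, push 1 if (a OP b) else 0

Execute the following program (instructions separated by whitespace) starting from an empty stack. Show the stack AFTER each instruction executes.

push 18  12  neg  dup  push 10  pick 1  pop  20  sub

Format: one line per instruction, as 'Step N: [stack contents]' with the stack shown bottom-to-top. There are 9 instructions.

Step 1: [18]
Step 2: [18, 12]
Step 3: [18, -12]
Step 4: [18, -12, -12]
Step 5: [18, -12, -12, 10]
Step 6: [18, -12, -12, 10, -12]
Step 7: [18, -12, -12, 10]
Step 8: [18, -12, -12, 10, 20]
Step 9: [18, -12, -12, -10]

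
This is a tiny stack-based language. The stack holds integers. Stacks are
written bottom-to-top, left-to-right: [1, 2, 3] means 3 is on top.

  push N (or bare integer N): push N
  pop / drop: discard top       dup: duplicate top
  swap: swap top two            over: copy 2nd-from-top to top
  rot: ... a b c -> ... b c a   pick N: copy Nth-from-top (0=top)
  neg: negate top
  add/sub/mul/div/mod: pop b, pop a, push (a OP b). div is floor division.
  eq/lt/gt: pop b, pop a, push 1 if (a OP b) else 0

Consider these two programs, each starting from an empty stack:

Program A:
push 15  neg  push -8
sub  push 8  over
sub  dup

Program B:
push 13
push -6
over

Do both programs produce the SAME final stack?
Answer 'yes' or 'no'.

Answer: no

Derivation:
Program A trace:
  After 'push 15': [15]
  After 'neg': [-15]
  After 'push -8': [-15, -8]
  After 'sub': [-7]
  After 'push 8': [-7, 8]
  After 'over': [-7, 8, -7]
  After 'sub': [-7, 15]
  After 'dup': [-7, 15, 15]
Program A final stack: [-7, 15, 15]

Program B trace:
  After 'push 13': [13]
  After 'push -6': [13, -6]
  After 'over': [13, -6, 13]
Program B final stack: [13, -6, 13]
Same: no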